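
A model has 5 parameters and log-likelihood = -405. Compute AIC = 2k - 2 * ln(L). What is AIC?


AIC = 2k - 2*loglik = 2(5) - 2(-405).
= 10 + 810 = 820.

820


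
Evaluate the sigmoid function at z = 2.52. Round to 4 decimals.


exp(-2.5200) = 0.0805.
1 + exp(-z) = 1.0805.
sigmoid = 1/1.0805 = 0.9255.

0.9255


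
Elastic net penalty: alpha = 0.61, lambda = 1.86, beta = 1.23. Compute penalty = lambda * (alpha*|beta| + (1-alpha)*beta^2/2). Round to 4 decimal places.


Compute:
L1 = 0.61 * 1.23 = 0.7503.
L2 = 0.39 * 1.23^2 / 2 = 0.2950.
Penalty = 1.86 * (0.7503 + 0.2950) = 1.9443.

1.9443


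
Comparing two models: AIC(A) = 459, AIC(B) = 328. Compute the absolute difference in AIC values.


Compute |459 - 328| = 131.
Model B has the smaller AIC.

131


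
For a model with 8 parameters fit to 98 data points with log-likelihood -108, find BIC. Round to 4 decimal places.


k * ln(n) = 8 * ln(98) = 8 * 4.584967 = 36.679736.
-2 * loglik = -2 * (-108) = 216.
BIC = 36.679736 + 216 = 252.679736, which rounds to 252.6797.

252.6797


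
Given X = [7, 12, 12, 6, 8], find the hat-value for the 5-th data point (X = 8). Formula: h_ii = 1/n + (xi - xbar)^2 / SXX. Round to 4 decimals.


n = 5, xbar = 9.0000.
SXX = sum((xi - xbar)^2) = 32.0000.
h = 1/5 + (8 - 9.0000)^2 / 32.0000 = 0.2313.

0.2313


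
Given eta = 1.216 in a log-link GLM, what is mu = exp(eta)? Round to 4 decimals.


Apply the inverse link:
mu = e^1.216 = 3.3737.

3.3737


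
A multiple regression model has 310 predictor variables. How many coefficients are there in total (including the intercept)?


Including the intercept, the model has 310 predictor coefficients + 1 intercept.
Total = 311.

311


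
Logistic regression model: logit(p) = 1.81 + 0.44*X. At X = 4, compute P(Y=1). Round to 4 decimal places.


z = 1.81 + 0.44 * 4 = 3.5700.
Sigmoid: P = 1 / (1 + exp(-3.5700)) = 0.9726.

0.9726


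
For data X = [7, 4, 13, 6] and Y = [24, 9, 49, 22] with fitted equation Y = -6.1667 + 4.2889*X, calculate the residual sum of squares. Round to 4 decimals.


Predicted values from Y = -6.1667 + 4.2889*X.
Residuals: [0.1444, -1.9889, -0.5890, 2.4333].
SSres = 10.2444.

10.2444


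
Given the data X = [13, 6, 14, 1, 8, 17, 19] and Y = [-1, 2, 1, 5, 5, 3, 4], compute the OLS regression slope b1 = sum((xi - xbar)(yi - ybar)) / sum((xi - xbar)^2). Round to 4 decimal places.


Calculate xbar = 11.1429, ybar = 2.7143.
S_xx = 246.8571, S_xy = -26.7143.
Using b1 = S_xy / S_xx = -26.7143 / 246.8571, we get b1 = -0.1082.

-0.1082


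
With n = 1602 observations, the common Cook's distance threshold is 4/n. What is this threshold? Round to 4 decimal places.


Using the rule of thumb:
Threshold = 4 / 1602 = 0.0025.

0.0025


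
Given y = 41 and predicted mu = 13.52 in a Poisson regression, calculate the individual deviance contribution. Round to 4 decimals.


y/mu = 41/13.52 = 3.032544 (approx.), and ln(41/13.52) = 1.109402.
y * ln(y/mu) = 41 * 1.109402 = 45.485482.
y - mu = 27.48.
D = 2 * (45.485482 - 27.48) = 36.010964, which rounds to 36.0110.

36.0110


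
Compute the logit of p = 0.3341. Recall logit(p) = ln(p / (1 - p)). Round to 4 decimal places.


The odds are p/(1-p) = 0.3341 / 0.6659 = 0.5017.
logit(p) = ln(0.5017) = -0.6897.

-0.6897


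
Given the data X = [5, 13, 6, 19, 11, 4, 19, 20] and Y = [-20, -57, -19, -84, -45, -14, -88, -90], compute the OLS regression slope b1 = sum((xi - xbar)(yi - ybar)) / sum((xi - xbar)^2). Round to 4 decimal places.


The sample means are xbar = 12.1250 and ybar = -52.1250.
Compute S_xx = 312.8750 and S_xy = -1517.8750.
Slope b1 = S_xy / S_xx = -1517.8750 / 312.8750 = -4.8514.

-4.8514


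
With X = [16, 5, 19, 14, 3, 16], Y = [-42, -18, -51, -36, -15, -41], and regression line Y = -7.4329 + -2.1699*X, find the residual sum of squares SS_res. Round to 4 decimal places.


Compute predicted values, then residuals = yi - yhat_i.
Residuals: [0.1513, 0.2824, -2.3390, 1.8115, -1.0574, 1.1513].
SSres = sum(residual^2) = 11.2987.

11.2987


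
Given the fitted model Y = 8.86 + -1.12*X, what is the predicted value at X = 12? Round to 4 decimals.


Predicted value:
Y = 8.86 + (-1.12)(12) = 8.86 + -13.4400 = -4.5800.

-4.5800


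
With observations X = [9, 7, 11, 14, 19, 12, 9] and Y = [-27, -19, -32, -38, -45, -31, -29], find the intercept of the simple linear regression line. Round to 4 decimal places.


Compute b1 = -1.9925 from the OLS formula.
With xbar = 11.5714 and ybar = -31.5714, the intercept is:
b0 = -31.5714 - -1.9925 * 11.5714 = -8.5149.

-8.5149


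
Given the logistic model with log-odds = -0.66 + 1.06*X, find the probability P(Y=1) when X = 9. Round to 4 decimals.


Compute z = -0.66 + (1.06)(9) = 8.8800.
exp(-z) = 0.0001.
P = 1/(1 + 0.0001) = 0.9999.

0.9999


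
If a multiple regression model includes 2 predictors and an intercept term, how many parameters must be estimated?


Each predictor gets one coefficient, plus one intercept.
Total parameters = 2 + 1 = 3.

3


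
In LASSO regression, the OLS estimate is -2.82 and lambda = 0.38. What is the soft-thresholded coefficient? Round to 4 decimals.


|beta_OLS| = 2.82.
lambda = 0.38.
Since |beta| > lambda, coefficient = sign(beta)*(|beta| - lambda) = -2.4400.
Result = -2.4400.

-2.4400


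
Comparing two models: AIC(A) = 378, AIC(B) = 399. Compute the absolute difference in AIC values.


Absolute difference = |378 - 399| = 21.
The model with lower AIC (A) is preferred.

21


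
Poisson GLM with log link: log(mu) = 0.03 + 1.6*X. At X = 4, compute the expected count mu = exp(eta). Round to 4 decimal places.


Linear predictor: eta = 0.03 + (1.6)(4) = 6.4300.
Expected count: mu = exp(6.4300) = 620.1739.

620.1739


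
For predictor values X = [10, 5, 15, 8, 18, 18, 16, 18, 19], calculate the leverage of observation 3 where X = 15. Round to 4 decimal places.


Compute xbar = 14.1111 with n = 9 observations.
SXX = 210.8889.
Leverage = 1/9 + (15 - 14.1111)^2/210.8889 = 0.1149.

0.1149


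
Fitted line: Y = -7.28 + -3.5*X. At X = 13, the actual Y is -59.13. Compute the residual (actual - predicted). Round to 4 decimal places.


Fitted value at X = 13 is yhat = -7.28 + -3.5*13 = -52.7800.
Residual = -59.13 - -52.7800 = -6.3500.

-6.3500


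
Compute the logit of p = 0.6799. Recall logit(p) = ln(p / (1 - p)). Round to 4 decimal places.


The odds are p/(1-p) = 0.6799 / 0.3201 = 2.1240.
logit(p) = ln(2.1240) = 0.7533.

0.7533


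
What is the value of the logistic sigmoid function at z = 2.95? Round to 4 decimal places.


First, exp(-2.9500) = 0.0523.
Then sigma(z) = 1/(1 + 0.0523) = 0.9503.

0.9503


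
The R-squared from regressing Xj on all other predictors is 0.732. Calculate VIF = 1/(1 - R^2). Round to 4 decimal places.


Denominator: 1 - 0.732 = 0.268.
VIF = 1 / 0.268 = 3.7313.

3.7313


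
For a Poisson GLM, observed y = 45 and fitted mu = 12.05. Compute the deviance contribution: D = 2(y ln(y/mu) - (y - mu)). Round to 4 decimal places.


y/mu = 45/12.05 = 3.734440 (approx.), and ln(45/12.05) = 1.317598.
y * ln(y/mu) = 45 * 1.317598 = 59.291910.
y - mu = 32.95.
D = 2 * (59.291910 - 32.95) = 52.683820, which rounds to 52.6838.

52.6838


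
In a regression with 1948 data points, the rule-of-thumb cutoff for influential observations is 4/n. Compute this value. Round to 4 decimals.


The threshold is 4/n.
4/1948 = 0.0021.

0.0021


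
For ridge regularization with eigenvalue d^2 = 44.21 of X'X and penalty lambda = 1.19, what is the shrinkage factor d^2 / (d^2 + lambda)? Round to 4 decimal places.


d^2 + lambda = 44.21 + 1.19 = 45.4000.
Shrinkage factor = 44.21/45.4000 = 0.9738.

0.9738


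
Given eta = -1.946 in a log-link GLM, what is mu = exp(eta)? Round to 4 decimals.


Apply the inverse link:
mu = e^-1.946 = 0.1428.

0.1428


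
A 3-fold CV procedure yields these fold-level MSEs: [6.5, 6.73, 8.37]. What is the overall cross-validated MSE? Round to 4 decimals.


Add all fold MSEs: 21.6000.
Divide by k = 3: 21.6000/3 = 7.2000.

7.2000


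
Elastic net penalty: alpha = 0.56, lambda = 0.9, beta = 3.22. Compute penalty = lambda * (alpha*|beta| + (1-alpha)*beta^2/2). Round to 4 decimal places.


L1 component = 0.56 * |3.22| = 1.8032.
L2 component = 0.44 * 3.22^2 / 2 = 2.2810.
Penalty = 0.9 * (1.8032 + 2.2810) = 0.9 * 4.0842 = 3.6758.

3.6758


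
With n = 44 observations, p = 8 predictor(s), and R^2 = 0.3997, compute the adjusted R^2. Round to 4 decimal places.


Using the formula:
(1 - 0.3997) = 0.6003.
Multiply by 43/35: 0.6003 * 43 = 25.8129, then 25.8129 / 35 = 0.7375.
Adj R^2 = 1 - 0.7375 = 0.2625.

0.2625


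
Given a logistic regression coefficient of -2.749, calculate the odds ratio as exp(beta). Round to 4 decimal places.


Odds ratio = exp(beta) = exp(-2.749).
= 0.0640.

0.0640


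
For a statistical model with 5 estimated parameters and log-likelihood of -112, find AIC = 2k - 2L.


Compute:
2k = 2*5 = 10.
-2*loglik = -2*(-112) = 224.
AIC = 10 + 224 = 234.

234


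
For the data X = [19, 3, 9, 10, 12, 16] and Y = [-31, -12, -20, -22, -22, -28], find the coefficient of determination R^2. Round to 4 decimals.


Fit the OLS line: b0 = -9.0286, b1 = -1.1714.
SSres = 3.3714.
SStot = 219.5000.
R^2 = 1 - 3.3714/219.5000 = 0.9846.

0.9846


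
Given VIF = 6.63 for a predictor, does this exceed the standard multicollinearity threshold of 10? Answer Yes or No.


The threshold is 10.
VIF = 6.63 is < 10.
Multicollinearity indication: No.

No


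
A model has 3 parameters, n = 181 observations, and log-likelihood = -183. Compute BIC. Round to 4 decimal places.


ln(181) = 5.198497.
k * ln(n) = 3 * 5.198497 = 15.595491.
-2L = 366.
BIC = 15.595491 + 366 = 381.595491, which rounds to 381.5955.

381.5955


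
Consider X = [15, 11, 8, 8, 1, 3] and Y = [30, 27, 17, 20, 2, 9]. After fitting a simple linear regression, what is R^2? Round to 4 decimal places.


The fitted line is Y = 1.9137 + 2.0330*X.
SSres = 22.6904, SStot = 565.5000.
R^2 = 1 - SSres/SStot = 0.9599.

0.9599


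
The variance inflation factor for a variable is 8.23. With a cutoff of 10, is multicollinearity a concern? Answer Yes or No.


The threshold is 10.
VIF = 8.23 is < 10.
Multicollinearity indication: No.

No


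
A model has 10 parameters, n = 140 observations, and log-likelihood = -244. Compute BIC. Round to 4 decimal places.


ln(140) = 4.941642.
k * ln(n) = 10 * 4.941642 = 49.416420.
-2L = 488.
BIC = 49.416420 + 488 = 537.416420, which rounds to 537.4164.

537.4164


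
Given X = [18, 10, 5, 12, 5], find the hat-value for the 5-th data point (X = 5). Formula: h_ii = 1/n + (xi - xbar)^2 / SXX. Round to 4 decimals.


Mean of X: xbar = 10.0000.
SXX = 118.0000.
For X = 5: h = 1/5 + (5 - 10.0000)^2/118.0000 = 0.4119.

0.4119


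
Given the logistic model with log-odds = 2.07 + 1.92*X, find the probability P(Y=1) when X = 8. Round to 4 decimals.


z = 2.07 + 1.92 * 8 = 17.4300.
Sigmoid: P = 1 / (1 + exp(-17.4300)) = 1.0000.

1.0000


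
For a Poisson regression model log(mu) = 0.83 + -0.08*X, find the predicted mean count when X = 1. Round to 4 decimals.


eta = 0.83 + -0.08 * 1 = 0.7500.
mu = exp(0.7500) = 2.1170.

2.1170


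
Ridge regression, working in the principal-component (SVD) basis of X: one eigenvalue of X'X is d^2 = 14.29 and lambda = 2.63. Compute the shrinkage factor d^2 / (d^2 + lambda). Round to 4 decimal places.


d^2 + lambda = 14.29 + 2.63 = 16.9200.
Shrinkage factor = 14.29/16.9200 = 0.8446.

0.8446


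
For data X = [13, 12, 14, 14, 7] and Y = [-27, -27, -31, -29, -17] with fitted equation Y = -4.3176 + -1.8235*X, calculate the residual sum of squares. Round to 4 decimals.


Compute predicted values, then residuals = yi - yhat_i.
Residuals: [1.0231, -0.8004, -1.1534, 0.8466, 0.0821].
SSres = sum(residual^2) = 3.7412.

3.7412


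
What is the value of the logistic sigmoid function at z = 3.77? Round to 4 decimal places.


First, exp(-3.7700) = 0.0231.
Then sigma(z) = 1/(1 + 0.0231) = 0.9775.

0.9775


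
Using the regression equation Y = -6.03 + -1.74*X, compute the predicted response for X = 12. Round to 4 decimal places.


Substitute X = 12 into the equation:
Y = -6.03 + -1.74 * 12 = -6.03 + -20.8800 = -26.9100.

-26.9100


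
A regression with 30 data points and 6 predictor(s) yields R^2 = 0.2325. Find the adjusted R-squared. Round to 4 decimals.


Using the formula:
(1 - 0.2325) = 0.7675.
Multiply by 29/23: 0.7675 * 29 = 22.2575, then 22.2575 / 23 = 0.9677.
Adj R^2 = 1 - 0.9677 = 0.0323.

0.0323


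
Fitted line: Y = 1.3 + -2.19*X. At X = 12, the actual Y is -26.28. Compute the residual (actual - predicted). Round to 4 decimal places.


Predicted = 1.3 + -2.19 * 12 = -24.9800.
Residual = -26.28 - -24.9800 = -1.3000.

-1.3000


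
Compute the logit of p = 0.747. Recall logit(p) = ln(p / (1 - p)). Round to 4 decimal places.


The odds are p/(1-p) = 0.747 / 0.253 = 2.9526.
logit(p) = ln(2.9526) = 1.0827.

1.0827


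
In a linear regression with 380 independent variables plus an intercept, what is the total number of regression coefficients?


Total coefficients = number of predictors + 1 (for the intercept).
= 380 + 1 = 381.

381


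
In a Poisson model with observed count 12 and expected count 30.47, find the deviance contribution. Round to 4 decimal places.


First: ln(12/30.47) = -0.931836.
Then: 12 * -0.931836 = -11.182032.
y - mu = 12 - 30.47 = -18.47.
D = 2(-11.182032 - -18.47) = 14.575936, which rounds to 14.5759.

14.5759


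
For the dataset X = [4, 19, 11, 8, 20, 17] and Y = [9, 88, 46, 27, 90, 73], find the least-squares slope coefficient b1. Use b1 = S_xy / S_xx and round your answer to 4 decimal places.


First compute the means: xbar = 13.1667, ybar = 55.5000.
Then S_xx = sum((xi - xbar)^2) = 210.8333.
S_xy = sum((xi - xbar)(yi - ybar)) = 1086.5000.
b1 = S_xy / S_xx = 1086.5000 / 210.8333 = 5.1534.

5.1534


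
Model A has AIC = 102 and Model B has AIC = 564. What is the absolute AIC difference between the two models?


Compute |102 - 564| = 462.
Model A has the smaller AIC.

462


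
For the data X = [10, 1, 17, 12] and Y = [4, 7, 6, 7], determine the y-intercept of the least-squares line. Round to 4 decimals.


First find the slope: b1 = -0.0522.
Means: xbar = 10.0000, ybar = 6.0000.
b0 = ybar - b1 * xbar = 6.0000 - -0.0522 * 10.0000 = 6.5224.

6.5224


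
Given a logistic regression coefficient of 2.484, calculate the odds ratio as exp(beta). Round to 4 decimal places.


exp(2.484) = 11.9891.
So the odds ratio is 11.9891.

11.9891


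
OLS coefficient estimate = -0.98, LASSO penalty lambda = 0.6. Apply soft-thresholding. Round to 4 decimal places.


Check: |-0.98| = 0.98 vs lambda = 0.6.
Since |beta| > lambda, coefficient = sign(beta)*(|beta| - lambda) = -0.3800.
Soft-thresholded coefficient = -0.3800.

-0.3800


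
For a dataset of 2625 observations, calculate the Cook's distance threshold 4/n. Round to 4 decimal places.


The threshold is 4/n.
4/2625 = 0.0015.

0.0015


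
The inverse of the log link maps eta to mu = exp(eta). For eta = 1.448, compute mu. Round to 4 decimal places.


The inverse log link gives:
mu = exp(1.448) = 4.2546.

4.2546


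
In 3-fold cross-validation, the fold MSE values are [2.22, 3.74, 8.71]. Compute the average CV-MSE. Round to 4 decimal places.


Total MSE across folds = 14.6700.
CV-MSE = 14.6700/3 = 4.8900.

4.8900


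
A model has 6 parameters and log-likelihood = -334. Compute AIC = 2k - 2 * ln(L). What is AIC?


AIC = 2*6 - 2*(-334).
= 12 + 668 = 680.

680


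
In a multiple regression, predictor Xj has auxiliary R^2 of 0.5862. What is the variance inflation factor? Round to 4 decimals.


VIF = 1 / (1 - 0.5862).
= 1 / 0.4138 = 2.4166.

2.4166


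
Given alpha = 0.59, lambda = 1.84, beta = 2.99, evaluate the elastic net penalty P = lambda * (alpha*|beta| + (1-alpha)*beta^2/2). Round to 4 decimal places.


alpha * |beta| = 0.59 * 2.99 = 1.7641.
(1-alpha) * beta^2/2 = 0.41 * 8.9401/2 = 1.8327.
Total = 1.84 * (1.7641 + 1.8327) = 6.6181.

6.6181


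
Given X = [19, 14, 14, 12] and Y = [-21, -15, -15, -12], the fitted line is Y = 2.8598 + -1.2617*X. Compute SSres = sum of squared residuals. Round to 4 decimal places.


Predicted values from Y = 2.8598 + -1.2617*X.
Residuals: [0.1125, -0.1960, -0.1960, 0.2806].
SSres = 0.1682.

0.1682


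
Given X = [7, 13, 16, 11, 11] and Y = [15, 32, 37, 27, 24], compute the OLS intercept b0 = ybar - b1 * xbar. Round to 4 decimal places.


Compute b1 = 2.5000 from the OLS formula.
With xbar = 11.6000 and ybar = 27.0000, the intercept is:
b0 = 27.0000 - 2.5000 * 11.6000 = -2.0000.

-2.0000


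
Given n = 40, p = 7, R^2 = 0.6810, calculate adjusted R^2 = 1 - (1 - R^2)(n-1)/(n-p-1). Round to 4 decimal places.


Using the formula:
(1 - 0.6810) = 0.3190.
Multiply by 39/32: 0.3190 * 39 = 12.4410, then 12.4410 / 32 = 0.3888.
Adj R^2 = 1 - 0.3888 = 0.6112.

0.6112


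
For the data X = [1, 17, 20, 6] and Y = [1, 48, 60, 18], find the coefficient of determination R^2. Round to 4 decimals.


The fitted line is Y = -1.3409 + 3.0083*X.
SSres = 6.7335, SStot = 2196.7500.
R^2 = 1 - SSres/SStot = 0.9969.

0.9969


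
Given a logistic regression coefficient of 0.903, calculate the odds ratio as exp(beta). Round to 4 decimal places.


Odds ratio = exp(beta) = exp(0.903).
= 2.4670.

2.4670


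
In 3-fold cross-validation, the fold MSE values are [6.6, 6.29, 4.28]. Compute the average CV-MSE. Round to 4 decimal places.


Add all fold MSEs: 17.1700.
Divide by k = 3: 17.1700/3 = 5.7233.

5.7233


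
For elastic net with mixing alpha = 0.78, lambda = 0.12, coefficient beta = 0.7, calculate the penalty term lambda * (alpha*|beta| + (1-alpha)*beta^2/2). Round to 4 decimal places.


alpha * |beta| = 0.78 * 0.7 = 0.5460.
(1-alpha) * beta^2/2 = 0.22 * 0.4900/2 = 0.0539.
Total = 0.12 * (0.5460 + 0.0539) = 0.0720.

0.0720


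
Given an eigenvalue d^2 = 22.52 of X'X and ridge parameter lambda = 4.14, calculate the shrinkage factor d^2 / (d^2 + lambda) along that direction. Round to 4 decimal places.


d^2 + lambda = 22.52 + 4.14 = 26.6600.
Shrinkage factor = 22.52/26.6600 = 0.8447.

0.8447


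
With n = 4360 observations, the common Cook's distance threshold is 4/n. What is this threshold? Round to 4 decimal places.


The threshold is 4/n.
4/4360 = 0.0009.

0.0009


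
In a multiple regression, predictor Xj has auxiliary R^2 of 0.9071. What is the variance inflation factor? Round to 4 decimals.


Denominator: 1 - 0.9071 = 0.0929.
VIF = 1 / 0.0929 = 10.7643.

10.7643


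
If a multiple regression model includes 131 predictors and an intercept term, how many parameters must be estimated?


Total coefficients = number of predictors + 1 (for the intercept).
= 131 + 1 = 132.

132


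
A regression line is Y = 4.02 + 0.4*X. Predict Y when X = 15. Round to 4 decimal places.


Predicted value:
Y = 4.02 + (0.4)(15) = 4.02 + 6.0000 = 10.0200.

10.0200


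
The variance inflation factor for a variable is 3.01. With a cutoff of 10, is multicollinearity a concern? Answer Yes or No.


Check: VIF = 3.01 vs threshold = 10.
Since 3.01 < 10, the answer is No.

No


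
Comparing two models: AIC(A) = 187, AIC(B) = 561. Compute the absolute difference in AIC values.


Absolute difference = |187 - 561| = 374.
The model with lower AIC (A) is preferred.

374


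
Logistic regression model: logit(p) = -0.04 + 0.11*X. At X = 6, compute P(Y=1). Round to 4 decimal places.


Linear predictor: z = -0.04 + 0.11 * 6 = 0.6200.
P = 1/(1 + exp(-0.6200)) = 1/(1 + 0.5379) = 0.6502.

0.6502


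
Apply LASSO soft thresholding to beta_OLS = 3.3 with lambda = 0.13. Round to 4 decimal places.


Absolute value: |3.3| = 3.3.
Compare to lambda = 0.13.
Since |beta| > lambda, coefficient = sign(beta)*(|beta| - lambda) = 3.1700.

3.1700


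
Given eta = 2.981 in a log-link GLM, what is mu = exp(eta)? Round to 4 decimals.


Apply the inverse link:
mu = e^2.981 = 19.7075.

19.7075


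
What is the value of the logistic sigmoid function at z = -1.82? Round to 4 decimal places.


exp(1.8200) = 6.1719.
1 + exp(-z) = 7.1719.
sigmoid = 1/7.1719 = 0.1394.

0.1394


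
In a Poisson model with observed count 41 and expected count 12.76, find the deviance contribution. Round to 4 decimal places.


Compute y*ln(y/mu) = 41*ln(41/12.76) = 41*1.167257 = 47.857537.
y - mu = 28.24.
D = 2*(47.857537 - (28.24)) = 39.235074, which rounds to 39.2351.

39.2351


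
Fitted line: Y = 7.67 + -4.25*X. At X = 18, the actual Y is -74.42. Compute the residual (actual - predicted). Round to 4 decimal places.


Fitted value at X = 18 is yhat = 7.67 + -4.25*18 = -68.8300.
Residual = -74.42 - -68.8300 = -5.5900.

-5.5900


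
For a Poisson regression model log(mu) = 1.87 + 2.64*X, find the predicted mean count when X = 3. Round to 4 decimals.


Compute eta = 1.87 + 2.64 * 3 = 9.7900.
Apply inverse link: mu = e^9.7900 = 17854.3062.

17854.3062


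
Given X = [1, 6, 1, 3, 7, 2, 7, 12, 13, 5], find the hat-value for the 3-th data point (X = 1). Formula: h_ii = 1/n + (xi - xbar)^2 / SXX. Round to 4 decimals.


Compute xbar = 5.7000 with n = 10 observations.
SXX = 162.1000.
Leverage = 1/10 + (1 - 5.7000)^2/162.1000 = 0.2363.

0.2363


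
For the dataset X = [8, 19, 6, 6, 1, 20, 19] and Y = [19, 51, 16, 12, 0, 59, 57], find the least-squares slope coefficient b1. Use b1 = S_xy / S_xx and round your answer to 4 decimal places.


The sample means are xbar = 11.2857 and ybar = 30.5714.
Compute S_xx = 367.4286 and S_xy = 1136.8571.
Slope b1 = S_xy / S_xx = 1136.8571 / 367.4286 = 3.0941.

3.0941


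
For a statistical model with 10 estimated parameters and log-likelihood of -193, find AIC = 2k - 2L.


Compute:
2k = 2*10 = 20.
-2*loglik = -2*(-193) = 386.
AIC = 20 + 386 = 406.

406


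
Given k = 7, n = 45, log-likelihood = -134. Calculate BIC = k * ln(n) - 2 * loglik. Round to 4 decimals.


Compute k*ln(n) = 7*ln(45) = 7*3.806662 = 26.646634.
Then -2*loglik = 268.
BIC = 26.646634 + 268 = 294.646634, which rounds to 294.6466.

294.6466


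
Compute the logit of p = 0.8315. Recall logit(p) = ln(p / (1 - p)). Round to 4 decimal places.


Compute the odds: 0.8315/0.1685 = 4.9347.
Take the natural log: ln(4.9347) = 1.5963.

1.5963


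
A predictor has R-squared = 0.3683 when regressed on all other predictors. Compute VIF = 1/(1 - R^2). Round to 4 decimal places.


Using VIF = 1/(1 - R^2_j):
1 - 0.3683 = 0.6317.
VIF = 1.5830.

1.5830


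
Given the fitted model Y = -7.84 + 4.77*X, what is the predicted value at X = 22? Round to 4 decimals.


Substitute X = 22 into the equation:
Y = -7.84 + 4.77 * 22 = -7.84 + 104.9400 = 97.1000.

97.1000


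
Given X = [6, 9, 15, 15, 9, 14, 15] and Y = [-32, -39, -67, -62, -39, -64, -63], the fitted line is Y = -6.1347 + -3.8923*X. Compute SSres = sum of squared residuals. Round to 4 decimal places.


Predicted values from Y = -6.1347 + -3.8923*X.
Residuals: [-2.5115, 2.1654, -2.4808, 2.5192, 2.1654, -3.3731, 1.5192].
SSres = 41.8721.

41.8721


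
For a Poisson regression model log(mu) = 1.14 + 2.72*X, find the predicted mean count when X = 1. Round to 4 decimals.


Compute eta = 1.14 + 2.72 * 1 = 3.8600.
Apply inverse link: mu = e^3.8600 = 47.4654.

47.4654


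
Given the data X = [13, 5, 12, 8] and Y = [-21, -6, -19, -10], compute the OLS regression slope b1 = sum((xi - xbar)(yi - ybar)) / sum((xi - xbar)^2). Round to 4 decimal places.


Calculate xbar = 9.5000, ybar = -14.0000.
S_xx = 41.0000, S_xy = -79.0000.
Using b1 = S_xy / S_xx = -79.0000 / 41.0000, we get b1 = -1.9268.

-1.9268


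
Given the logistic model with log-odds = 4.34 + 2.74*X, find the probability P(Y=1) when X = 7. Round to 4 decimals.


Linear predictor: z = 4.34 + 2.74 * 7 = 23.5200.
P = 1/(1 + exp(-23.5200)) = 1/(1 + 0.0000) = 1.0000.

1.0000


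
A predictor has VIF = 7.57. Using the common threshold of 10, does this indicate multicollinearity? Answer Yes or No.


The threshold is 10.
VIF = 7.57 is < 10.
Multicollinearity indication: No.

No


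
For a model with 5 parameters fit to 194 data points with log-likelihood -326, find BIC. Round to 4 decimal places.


Compute k*ln(n) = 5*ln(194) = 5*5.267858 = 26.339290.
Then -2*loglik = 652.
BIC = 26.339290 + 652 = 678.339290, which rounds to 678.3393.

678.3393


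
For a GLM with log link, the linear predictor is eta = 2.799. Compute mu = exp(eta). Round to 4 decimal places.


Apply the inverse link:
mu = e^2.799 = 16.4282.

16.4282


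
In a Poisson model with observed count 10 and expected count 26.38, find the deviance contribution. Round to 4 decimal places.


First: ln(10/26.38) = -0.970021.
Then: 10 * -0.970021 = -9.700210.
y - mu = 10 - 26.38 = -16.38.
D = 2(-9.700210 - -16.38) = 13.359580, which rounds to 13.3596.

13.3596


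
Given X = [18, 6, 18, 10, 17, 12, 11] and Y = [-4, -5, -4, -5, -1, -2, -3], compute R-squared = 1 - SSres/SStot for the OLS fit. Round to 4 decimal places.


Fit the OLS line: b0 = -5.2062, b1 = 0.1353.
SSres = 11.3570.
SStot = 13.7143.
R^2 = 1 - 11.3570/13.7143 = 0.1719.

0.1719


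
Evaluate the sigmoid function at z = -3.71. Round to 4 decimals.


First, exp(3.7100) = 40.8538.
Then sigma(z) = 1/(1 + 40.8538) = 0.0239.

0.0239


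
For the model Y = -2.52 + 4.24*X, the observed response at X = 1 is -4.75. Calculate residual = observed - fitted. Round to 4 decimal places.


Predicted = -2.52 + 4.24 * 1 = 1.7200.
Residual = -4.75 - 1.7200 = -6.4700.

-6.4700


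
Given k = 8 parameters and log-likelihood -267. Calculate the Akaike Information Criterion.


AIC = 2*8 - 2*(-267).
= 16 + 534 = 550.

550


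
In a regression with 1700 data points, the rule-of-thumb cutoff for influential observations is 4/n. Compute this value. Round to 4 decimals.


Using the rule of thumb:
Threshold = 4 / 1700 = 0.0024.

0.0024


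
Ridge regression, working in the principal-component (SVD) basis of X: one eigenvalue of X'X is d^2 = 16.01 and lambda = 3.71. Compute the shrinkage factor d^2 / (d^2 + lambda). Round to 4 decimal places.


Denominator = d^2 + lambda = 16.01 + 3.71 = 19.7200.
Shrinkage = 16.01 / 19.7200 = 0.8119.

0.8119


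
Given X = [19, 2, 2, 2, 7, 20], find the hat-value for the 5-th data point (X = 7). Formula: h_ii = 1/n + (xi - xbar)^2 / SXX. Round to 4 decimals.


n = 6, xbar = 8.6667.
SXX = sum((xi - xbar)^2) = 371.3333.
h = 1/6 + (7 - 8.6667)^2 / 371.3333 = 0.1741.

0.1741


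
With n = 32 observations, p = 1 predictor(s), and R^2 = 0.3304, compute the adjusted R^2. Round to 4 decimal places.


Using the formula:
(1 - 0.3304) = 0.6696.
Multiply by 31/30: 0.6696 * 31 = 20.7576, then 20.7576 / 30 = 0.6919.
Adj R^2 = 1 - 0.6919 = 0.3081.

0.3081


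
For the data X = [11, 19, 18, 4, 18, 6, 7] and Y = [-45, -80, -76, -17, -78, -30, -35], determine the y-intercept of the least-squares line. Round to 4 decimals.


Compute b1 = -4.0492 from the OLS formula.
With xbar = 11.8571 and ybar = -51.5714, the intercept is:
b0 = -51.5714 - -4.0492 * 11.8571 = -3.5596.

-3.5596


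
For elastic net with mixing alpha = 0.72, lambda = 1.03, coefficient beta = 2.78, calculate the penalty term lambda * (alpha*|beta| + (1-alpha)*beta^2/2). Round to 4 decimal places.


Compute:
L1 = 0.72 * 2.78 = 2.0016.
L2 = 0.28 * 2.78^2 / 2 = 1.0820.
Penalty = 1.03 * (2.0016 + 1.0820) = 3.1761.

3.1761


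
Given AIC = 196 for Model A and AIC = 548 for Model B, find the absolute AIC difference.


Compute |196 - 548| = 352.
Model A has the smaller AIC.

352


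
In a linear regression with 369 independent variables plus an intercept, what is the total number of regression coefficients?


Including the intercept, the model has 369 predictor coefficients + 1 intercept.
Total = 370.

370


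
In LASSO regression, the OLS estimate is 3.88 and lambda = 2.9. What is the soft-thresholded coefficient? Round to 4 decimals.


Check: |3.88| = 3.88 vs lambda = 2.9.
Since |beta| > lambda, coefficient = sign(beta)*(|beta| - lambda) = 0.9800.
Soft-thresholded coefficient = 0.9800.

0.9800


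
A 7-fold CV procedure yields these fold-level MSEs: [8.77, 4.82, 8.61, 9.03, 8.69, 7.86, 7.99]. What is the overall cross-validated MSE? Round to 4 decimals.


Add all fold MSEs: 55.7700.
Divide by k = 7: 55.7700/7 = 7.9671.

7.9671


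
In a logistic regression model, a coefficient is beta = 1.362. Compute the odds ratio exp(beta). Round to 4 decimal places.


The odds ratio is computed as:
OR = e^(1.362) = 3.9040.

3.9040


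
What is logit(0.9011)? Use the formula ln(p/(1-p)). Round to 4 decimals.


1 - p = 0.0989.
p/(1-p) = 9.1112.
logit = ln(9.1112) = 2.2095.

2.2095


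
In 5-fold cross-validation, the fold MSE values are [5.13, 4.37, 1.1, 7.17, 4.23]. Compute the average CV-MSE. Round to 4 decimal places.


Add all fold MSEs: 22.0000.
Divide by k = 5: 22.0000/5 = 4.4000.

4.4000


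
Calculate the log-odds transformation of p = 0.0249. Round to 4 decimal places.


Compute the odds: 0.0249/0.9751 = 0.0255.
Take the natural log: ln(0.0255) = -3.6677.

-3.6677


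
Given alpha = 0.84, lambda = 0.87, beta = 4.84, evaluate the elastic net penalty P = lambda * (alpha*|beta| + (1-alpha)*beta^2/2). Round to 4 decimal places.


Compute:
L1 = 0.84 * 4.84 = 4.0656.
L2 = 0.16 * 4.84^2 / 2 = 1.8740.
Penalty = 0.87 * (4.0656 + 1.8740) = 5.1675.

5.1675


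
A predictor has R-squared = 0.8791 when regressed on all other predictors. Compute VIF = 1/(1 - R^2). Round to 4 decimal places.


VIF = 1 / (1 - 0.8791).
= 1 / 0.1209 = 8.2713.

8.2713


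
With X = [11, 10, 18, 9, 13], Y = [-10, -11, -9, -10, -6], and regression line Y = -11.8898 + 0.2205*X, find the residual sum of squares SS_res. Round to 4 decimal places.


Predicted values from Y = -11.8898 + 0.2205*X.
Residuals: [-0.5357, -1.3152, -1.0792, -0.0947, 3.0233].
SSres = 12.3307.

12.3307


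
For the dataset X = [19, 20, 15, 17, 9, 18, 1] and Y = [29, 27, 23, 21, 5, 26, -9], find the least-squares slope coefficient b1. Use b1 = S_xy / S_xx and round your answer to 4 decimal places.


The sample means are xbar = 14.1429 and ybar = 17.4286.
Compute S_xx = 280.8571 and S_xy = 571.5714.
Slope b1 = S_xy / S_xx = 571.5714 / 280.8571 = 2.0351.

2.0351


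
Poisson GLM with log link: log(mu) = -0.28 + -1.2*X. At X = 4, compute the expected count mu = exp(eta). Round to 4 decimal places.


eta = -0.28 + -1.2 * 4 = -5.0800.
mu = exp(-5.0800) = 0.0062.

0.0062


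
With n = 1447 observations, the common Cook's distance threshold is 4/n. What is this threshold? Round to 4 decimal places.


Cook's distance cutoff = 4/n = 4/1447.
= 0.0028.

0.0028


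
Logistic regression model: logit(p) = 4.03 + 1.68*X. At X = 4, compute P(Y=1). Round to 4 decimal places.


Compute z = 4.03 + (1.68)(4) = 10.7500.
exp(-z) = 0.0000.
P = 1/(1 + 0.0000) = 1.0000.

1.0000


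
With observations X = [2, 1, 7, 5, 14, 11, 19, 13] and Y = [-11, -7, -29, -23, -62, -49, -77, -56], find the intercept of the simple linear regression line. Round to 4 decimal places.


Compute b1 = -4.0252 from the OLS formula.
With xbar = 9.0000 and ybar = -39.2500, the intercept is:
b0 = -39.2500 - -4.0252 * 9.0000 = -3.0234.

-3.0234


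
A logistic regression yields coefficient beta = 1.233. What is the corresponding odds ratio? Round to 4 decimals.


exp(1.233) = 3.4315.
So the odds ratio is 3.4315.

3.4315


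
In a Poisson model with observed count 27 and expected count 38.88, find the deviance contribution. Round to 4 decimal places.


First: ln(27/38.88) = -0.364643.
Then: 27 * -0.364643 = -9.845361.
y - mu = 27 - 38.88 = -11.88.
D = 2(-9.845361 - -11.88) = 4.069278, which rounds to 4.0693.

4.0693


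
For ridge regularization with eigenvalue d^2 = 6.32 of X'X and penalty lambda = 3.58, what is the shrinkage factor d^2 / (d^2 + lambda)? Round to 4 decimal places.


Denominator = d^2 + lambda = 6.32 + 3.58 = 9.9000.
Shrinkage = 6.32 / 9.9000 = 0.6384.

0.6384


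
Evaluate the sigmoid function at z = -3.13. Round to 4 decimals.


Compute exp(3.1300) = 22.8740.
Sigmoid = 1 / (1 + 22.8740) = 1 / 23.8740 = 0.0419.

0.0419


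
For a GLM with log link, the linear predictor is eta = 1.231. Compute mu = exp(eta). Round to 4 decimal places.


The inverse log link gives:
mu = exp(1.231) = 3.4247.

3.4247


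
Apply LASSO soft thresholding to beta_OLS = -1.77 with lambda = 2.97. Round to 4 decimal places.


Check: |-1.77| = 1.77 vs lambda = 2.97.
Since |beta| <= lambda, the coefficient is set to 0.
Soft-thresholded coefficient = 0.0000.

0.0000


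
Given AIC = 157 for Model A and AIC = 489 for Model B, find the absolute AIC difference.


Absolute difference = |157 - 489| = 332.
The model with lower AIC (A) is preferred.

332


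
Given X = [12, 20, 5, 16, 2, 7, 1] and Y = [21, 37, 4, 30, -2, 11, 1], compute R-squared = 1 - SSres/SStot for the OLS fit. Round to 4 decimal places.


Fit the OLS line: b0 = -4.1209, b1 = 2.0769.
SSres = 19.8681.
SStot = 1365.7143.
R^2 = 1 - 19.8681/1365.7143 = 0.9855.

0.9855


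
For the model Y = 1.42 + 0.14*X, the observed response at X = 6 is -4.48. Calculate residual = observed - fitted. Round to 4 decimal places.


Fitted value at X = 6 is yhat = 1.42 + 0.14*6 = 2.2600.
Residual = -4.48 - 2.2600 = -6.7400.

-6.7400


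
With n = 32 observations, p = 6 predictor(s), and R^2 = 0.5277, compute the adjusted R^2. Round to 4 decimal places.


Using the formula:
(1 - 0.5277) = 0.4723.
Multiply by 31/25: 0.4723 * 31 = 14.6413, then 14.6413 / 25 = 0.5857.
Adj R^2 = 1 - 0.5857 = 0.4143.

0.4143


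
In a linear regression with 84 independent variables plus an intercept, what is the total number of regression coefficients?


Including the intercept, the model has 84 predictor coefficients + 1 intercept.
Total = 85.

85


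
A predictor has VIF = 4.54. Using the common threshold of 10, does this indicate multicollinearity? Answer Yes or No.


Compare VIF = 4.54 to the threshold of 10.
4.54 < 10, so the answer is No.

No


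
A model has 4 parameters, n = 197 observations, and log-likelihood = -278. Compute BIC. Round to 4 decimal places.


k * ln(n) = 4 * ln(197) = 4 * 5.283204 = 21.132816.
-2 * loglik = -2 * (-278) = 556.
BIC = 21.132816 + 556 = 577.132816, which rounds to 577.1328.

577.1328


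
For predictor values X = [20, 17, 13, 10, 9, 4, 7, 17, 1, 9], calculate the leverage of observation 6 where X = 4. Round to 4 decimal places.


Mean of X: xbar = 10.7000.
SXX = 330.1000.
For X = 4: h = 1/10 + (4 - 10.7000)^2/330.1000 = 0.2360.

0.2360


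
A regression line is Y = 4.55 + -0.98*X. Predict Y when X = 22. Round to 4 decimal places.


Substitute X = 22 into the equation:
Y = 4.55 + -0.98 * 22 = 4.55 + -21.5600 = -17.0100.

-17.0100


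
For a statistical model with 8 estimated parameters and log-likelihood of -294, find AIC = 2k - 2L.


AIC = 2k - 2*loglik = 2(8) - 2(-294).
= 16 + 588 = 604.

604


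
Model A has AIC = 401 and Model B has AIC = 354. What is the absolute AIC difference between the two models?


Absolute difference = |401 - 354| = 47.
The model with lower AIC (B) is preferred.

47


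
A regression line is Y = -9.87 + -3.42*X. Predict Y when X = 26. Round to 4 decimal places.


Plug X = 26 into Y = -9.87 + -3.42*X:
Y = -9.87 + -88.9200 = -98.7900.

-98.7900


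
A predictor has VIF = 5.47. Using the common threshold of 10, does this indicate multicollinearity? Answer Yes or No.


Check: VIF = 5.47 vs threshold = 10.
Since 5.47 < 10, the answer is No.

No


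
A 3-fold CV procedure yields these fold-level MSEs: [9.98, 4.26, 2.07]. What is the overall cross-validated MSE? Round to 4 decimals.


Total MSE across folds = 16.3100.
CV-MSE = 16.3100/3 = 5.4367.

5.4367


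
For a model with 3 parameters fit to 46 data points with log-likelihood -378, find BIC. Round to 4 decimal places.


Compute k*ln(n) = 3*ln(46) = 3*3.828641 = 11.485923.
Then -2*loglik = 756.
BIC = 11.485923 + 756 = 767.485923, which rounds to 767.4859.

767.4859


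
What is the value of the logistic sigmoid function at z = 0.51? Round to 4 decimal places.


Compute exp(-0.5100) = 0.6005.
Sigmoid = 1 / (1 + 0.6005) = 1 / 1.6005 = 0.6248.

0.6248


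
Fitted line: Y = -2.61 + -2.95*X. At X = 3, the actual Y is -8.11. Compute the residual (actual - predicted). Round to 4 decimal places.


Fitted value at X = 3 is yhat = -2.61 + -2.95*3 = -11.4600.
Residual = -8.11 - -11.4600 = 3.3500.

3.3500


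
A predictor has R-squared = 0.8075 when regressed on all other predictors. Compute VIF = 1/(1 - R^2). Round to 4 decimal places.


VIF = 1 / (1 - 0.8075).
= 1 / 0.1925 = 5.1948.

5.1948


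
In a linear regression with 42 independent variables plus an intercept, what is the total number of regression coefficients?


Total coefficients = number of predictors + 1 (for the intercept).
= 42 + 1 = 43.

43


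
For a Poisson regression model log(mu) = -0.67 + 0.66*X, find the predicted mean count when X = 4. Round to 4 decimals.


Linear predictor: eta = -0.67 + (0.66)(4) = 1.9700.
Expected count: mu = exp(1.9700) = 7.1707.

7.1707


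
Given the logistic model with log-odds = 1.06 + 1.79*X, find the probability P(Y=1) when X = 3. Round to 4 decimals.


Linear predictor: z = 1.06 + 1.79 * 3 = 6.4300.
P = 1/(1 + exp(-6.4300)) = 1/(1 + 0.0016) = 0.9984.

0.9984


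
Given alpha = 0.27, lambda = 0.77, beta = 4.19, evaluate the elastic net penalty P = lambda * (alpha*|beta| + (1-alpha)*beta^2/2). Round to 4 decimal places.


L1 component = 0.27 * |4.19| = 1.1313.
L2 component = 0.73 * 4.19^2 / 2 = 6.4080.
Penalty = 0.77 * (1.1313 + 6.4080) = 0.77 * 7.5393 = 5.8052.

5.8052


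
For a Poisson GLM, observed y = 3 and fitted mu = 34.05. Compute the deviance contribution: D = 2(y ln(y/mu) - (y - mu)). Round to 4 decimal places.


y/mu = 3/34.05 = 0.088106 (approx.), and ln(3/34.05) = -2.429218.
y * ln(y/mu) = 3 * -2.429218 = -7.287654.
y - mu = -31.05.
D = 2 * (-7.287654 - -31.05) = 47.524692, which rounds to 47.5247.

47.5247


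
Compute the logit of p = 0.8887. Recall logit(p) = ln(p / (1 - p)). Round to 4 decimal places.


The odds are p/(1-p) = 0.8887 / 0.1113 = 7.9847.
logit(p) = ln(7.9847) = 2.0775.

2.0775


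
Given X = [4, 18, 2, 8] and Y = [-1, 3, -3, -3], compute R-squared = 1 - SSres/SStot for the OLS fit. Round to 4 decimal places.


After computing the OLS fit (b0=-3.7368, b1=0.3421):
SSres = 6.2105, SStot = 24.0000.
R^2 = 1 - 6.2105/24.0000 = 0.7412.

0.7412


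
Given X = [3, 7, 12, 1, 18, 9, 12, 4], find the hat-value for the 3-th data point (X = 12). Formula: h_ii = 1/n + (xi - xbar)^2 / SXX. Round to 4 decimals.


Compute xbar = 8.2500 with n = 8 observations.
SXX = 223.5000.
Leverage = 1/8 + (12 - 8.2500)^2/223.5000 = 0.1879.

0.1879


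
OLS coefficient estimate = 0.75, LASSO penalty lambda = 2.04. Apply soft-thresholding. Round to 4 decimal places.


Check: |0.75| = 0.75 vs lambda = 2.04.
Since |beta| <= lambda, the coefficient is set to 0.
Soft-thresholded coefficient = 0.0000.

0.0000


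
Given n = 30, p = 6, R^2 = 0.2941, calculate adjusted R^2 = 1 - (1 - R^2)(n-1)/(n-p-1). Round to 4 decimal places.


Plug in: Adj R^2 = 1 - (1 - 0.2941) * 29/23.
= 1 - 0.7059 * 29/23
= 1 - 20.4711 / 23
= 1 - 0.8900 = 0.1100.

0.1100


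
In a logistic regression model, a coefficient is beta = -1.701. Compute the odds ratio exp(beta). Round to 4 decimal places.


Odds ratio = exp(beta) = exp(-1.701).
= 0.1825.

0.1825
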